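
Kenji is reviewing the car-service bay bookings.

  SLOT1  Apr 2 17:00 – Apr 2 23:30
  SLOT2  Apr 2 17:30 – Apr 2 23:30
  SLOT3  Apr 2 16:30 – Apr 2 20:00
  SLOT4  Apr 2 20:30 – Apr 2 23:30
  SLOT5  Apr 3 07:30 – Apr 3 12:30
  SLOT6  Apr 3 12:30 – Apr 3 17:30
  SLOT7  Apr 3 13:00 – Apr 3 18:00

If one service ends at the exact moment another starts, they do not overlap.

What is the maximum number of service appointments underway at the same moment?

3

Sweep the timeline, counting +1 at each start and −1 at each end (ends before starts at a tie):
Apr 2 16:30 start SLOT3 → 1
Apr 2 17:00 start SLOT1 → 2
Apr 2 17:30 start SLOT2 → 3
Apr 2 20:00 end SLOT3 → 2
Apr 2 20:30 start SLOT4 → 3
Apr 2 23:30 end SLOT1 → 2
Apr 2 23:30 end SLOT2 → 1
Apr 2 23:30 end SLOT4 → 0
Apr 3 07:30 start SLOT5 → 1
Apr 3 12:30 end SLOT5 → 0
Apr 3 12:30 start SLOT6 → 1
Apr 3 13:00 start SLOT7 → 2
Apr 3 17:30 end SLOT6 → 1
Apr 3 18:00 end SLOT7 → 0
Peak is 3, at Apr 2 17:30 (SLOT1, SLOT2, SLOT3).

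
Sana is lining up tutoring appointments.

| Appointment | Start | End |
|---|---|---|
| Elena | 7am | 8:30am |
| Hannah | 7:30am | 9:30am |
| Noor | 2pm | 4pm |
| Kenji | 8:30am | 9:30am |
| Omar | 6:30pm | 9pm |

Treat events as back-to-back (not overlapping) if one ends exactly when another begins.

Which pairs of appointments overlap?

Two intervals overlap when each starts before the other ends.
Sorted by start: Elena, Hannah, Kenji, Noor, Omar.
Hannah starts before Elena ends → Elena and Hannah overlap.
Kenji starts exactly when Elena ends (back-to-back, no overlap), so Elena has no further overlaps.
Kenji starts before Hannah ends → Hannah and Kenji overlap.
Noor starts after Hannah ends, so Hannah has no further overlaps.
Noor starts after Kenji ends, so Kenji has no further overlaps.
Omar starts after Noor ends.

Elena & Hannah, Hannah & Kenji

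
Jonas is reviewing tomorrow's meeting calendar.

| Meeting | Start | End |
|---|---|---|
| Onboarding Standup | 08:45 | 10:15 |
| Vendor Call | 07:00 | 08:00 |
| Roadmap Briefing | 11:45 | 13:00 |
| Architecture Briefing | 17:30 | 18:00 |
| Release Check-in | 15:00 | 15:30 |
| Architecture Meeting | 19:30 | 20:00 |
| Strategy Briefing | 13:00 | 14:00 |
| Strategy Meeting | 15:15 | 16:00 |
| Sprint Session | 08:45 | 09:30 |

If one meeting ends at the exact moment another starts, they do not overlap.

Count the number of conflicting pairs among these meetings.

Sorted by start: Vendor Call, Sprint Session, Onboarding Standup, Roadmap Briefing, Strategy Briefing, Release Check-in, Strategy Meeting, Architecture Briefing, Architecture Meeting.
Sprint Session starts after Vendor Call ends, so nothing later overlaps Vendor Call either.
Onboarding Standup starts before Sprint Session ends → Sprint Session and Onboarding Standup overlap.
Roadmap Briefing starts after Sprint Session ends, so nothing later overlaps Sprint Session either.
Roadmap Briefing starts after Onboarding Standup ends, so nothing later overlaps Onboarding Standup either.
Strategy Briefing starts exactly when Roadmap Briefing ends (back-to-back, no overlap), so nothing later overlaps Roadmap Briefing either.
Release Check-in starts after Strategy Briefing ends, so nothing later overlaps Strategy Briefing either.
Strategy Meeting starts before Release Check-in ends → Release Check-in and Strategy Meeting overlap.
Architecture Briefing starts after Release Check-in ends, so nothing later overlaps Release Check-in either.
Architecture Briefing starts after Strategy Meeting ends, so nothing later overlaps Strategy Meeting either.
Architecture Meeting starts after Architecture Briefing ends.
Overlapping pairs: Onboarding Standup & Sprint Session, Release Check-in & Strategy Meeting — 2 in total.

2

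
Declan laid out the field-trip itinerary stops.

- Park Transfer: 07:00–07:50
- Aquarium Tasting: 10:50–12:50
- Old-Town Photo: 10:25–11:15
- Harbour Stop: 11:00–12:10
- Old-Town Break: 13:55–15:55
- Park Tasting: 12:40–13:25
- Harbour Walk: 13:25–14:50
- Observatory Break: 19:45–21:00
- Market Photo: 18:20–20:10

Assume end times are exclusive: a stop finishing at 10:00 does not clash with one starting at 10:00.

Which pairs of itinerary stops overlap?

Aquarium Tasting & Harbour Stop, Aquarium Tasting & Old-Town Photo, Aquarium Tasting & Park Tasting, Harbour Stop & Old-Town Photo, Harbour Walk & Old-Town Break, Market Photo & Observatory Break

Sorted by start: Park Transfer, Old-Town Photo, Aquarium Tasting, Harbour Stop, Park Tasting, Harbour Walk, Old-Town Break, Market Photo, Observatory Break.
Old-Town Photo starts after Park Transfer ends, so nothing later overlaps Park Transfer either.
Aquarium Tasting starts before Old-Town Photo ends → Old-Town Photo and Aquarium Tasting overlap.
Harbour Stop starts before Old-Town Photo ends → Old-Town Photo and Harbour Stop overlap.
Park Tasting starts after Old-Town Photo ends, so nothing later overlaps Old-Town Photo either.
Harbour Stop starts before Aquarium Tasting ends → Aquarium Tasting and Harbour Stop overlap.
Park Tasting starts before Aquarium Tasting ends → Aquarium Tasting and Park Tasting overlap.
Harbour Walk starts after Aquarium Tasting ends, so nothing later overlaps Aquarium Tasting either.
Park Tasting starts after Harbour Stop ends, so nothing later overlaps Harbour Stop either.
Harbour Walk starts exactly when Park Tasting ends (back-to-back, no overlap), so nothing later overlaps Park Tasting either.
Old-Town Break starts before Harbour Walk ends → Harbour Walk and Old-Town Break overlap.
Market Photo starts after Harbour Walk ends, so nothing later overlaps Harbour Walk either.
Market Photo starts after Old-Town Break ends, so nothing later overlaps Old-Town Break either.
Observatory Break starts before Market Photo ends → Market Photo and Observatory Break overlap.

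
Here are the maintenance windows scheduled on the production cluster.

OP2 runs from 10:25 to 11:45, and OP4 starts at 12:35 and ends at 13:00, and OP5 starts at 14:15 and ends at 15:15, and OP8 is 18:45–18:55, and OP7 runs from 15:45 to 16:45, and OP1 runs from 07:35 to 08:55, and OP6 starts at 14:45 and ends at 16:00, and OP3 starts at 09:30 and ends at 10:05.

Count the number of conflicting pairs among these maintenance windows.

Sorted by start: OP1, OP3, OP2, OP4, OP5, OP6, OP7, OP8.
OP3 starts after OP1 ends, so nothing later overlaps OP1 either.
OP2 starts after OP3 ends, so nothing later overlaps OP3 either.
OP4 starts after OP2 ends, so nothing later overlaps OP2 either.
OP5 starts after OP4 ends, so nothing later overlaps OP4 either.
OP6 starts before OP5 ends → OP5 and OP6 overlap.
OP7 starts after OP5 ends, so nothing later overlaps OP5 either.
OP7 starts before OP6 ends → OP6 and OP7 overlap.
OP8 starts after OP6 ends.
OP8 starts after OP7 ends.
Overlapping pairs: OP5 & OP6, OP6 & OP7 — 2 in total.

2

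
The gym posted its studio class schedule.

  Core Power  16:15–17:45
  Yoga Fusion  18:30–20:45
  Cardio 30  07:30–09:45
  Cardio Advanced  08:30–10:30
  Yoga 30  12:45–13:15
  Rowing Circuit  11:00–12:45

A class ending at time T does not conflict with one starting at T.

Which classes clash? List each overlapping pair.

Cardio 30 & Cardio Advanced

Check each pair: they overlap iff neither finishes before the other starts.
Sorted by start: Cardio 30, Cardio Advanced, Rowing Circuit, Yoga 30, Core Power, Yoga Fusion.
Cardio Advanced starts before Cardio 30 ends → Cardio 30 and Cardio Advanced overlap.
Rowing Circuit starts after Cardio 30 ends; Cardio 30 is clear from here.
Rowing Circuit starts after Cardio Advanced ends; Cardio Advanced is clear from here.
Yoga 30 starts exactly when Rowing Circuit ends (back-to-back, no overlap); Rowing Circuit is clear from here.
Core Power starts after Yoga 30 ends; Yoga 30 is clear from here.
Yoga Fusion starts after Core Power ends.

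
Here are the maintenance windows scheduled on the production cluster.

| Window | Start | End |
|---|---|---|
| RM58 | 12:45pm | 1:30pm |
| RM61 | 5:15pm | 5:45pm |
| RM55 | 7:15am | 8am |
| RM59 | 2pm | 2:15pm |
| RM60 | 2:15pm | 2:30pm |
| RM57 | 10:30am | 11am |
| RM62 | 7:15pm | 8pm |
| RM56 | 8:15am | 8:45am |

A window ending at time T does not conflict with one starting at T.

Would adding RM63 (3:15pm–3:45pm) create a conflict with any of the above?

RM55: ends 8am at or before RM63 starts 3:15pm → clear.
RM56: ends 8:45am at or before RM63 starts 3:15pm → clear.
RM57: ends 11am at or before RM63 starts 3:15pm → clear.
RM58: ends 1:30pm at or before RM63 starts 3:15pm → clear.
RM59: ends 2:15pm at or before RM63 starts 3:15pm → clear.
RM60: ends 2:30pm at or before RM63 starts 3:15pm → clear.
RM61: starts 5:15pm at or after RM63 ends 3:45pm → clear.
RM62: starts 7:15pm at or after RM63 ends 3:45pm → clear.

No — it doesn't clash with anything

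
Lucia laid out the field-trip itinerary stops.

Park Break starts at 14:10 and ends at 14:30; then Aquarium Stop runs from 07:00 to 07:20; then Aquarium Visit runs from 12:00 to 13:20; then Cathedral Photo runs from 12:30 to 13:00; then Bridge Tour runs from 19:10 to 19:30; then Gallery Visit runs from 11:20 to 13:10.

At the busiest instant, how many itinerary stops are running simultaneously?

Sort all start/end points and keep a running count:
07:00 start Aquarium Stop → 1
07:20 end Aquarium Stop → 0
11:20 start Gallery Visit → 1
12:00 start Aquarium Visit → 2
12:30 start Cathedral Photo → 3
13:00 end Cathedral Photo → 2
13:10 end Gallery Visit → 1
13:20 end Aquarium Visit → 0
14:10 start Park Break → 1
14:30 end Park Break → 0
19:10 start Bridge Tour → 1
19:30 end Bridge Tour → 0
Peak is 3, at 12:30 (Aquarium Visit, Cathedral Photo, Gallery Visit).

3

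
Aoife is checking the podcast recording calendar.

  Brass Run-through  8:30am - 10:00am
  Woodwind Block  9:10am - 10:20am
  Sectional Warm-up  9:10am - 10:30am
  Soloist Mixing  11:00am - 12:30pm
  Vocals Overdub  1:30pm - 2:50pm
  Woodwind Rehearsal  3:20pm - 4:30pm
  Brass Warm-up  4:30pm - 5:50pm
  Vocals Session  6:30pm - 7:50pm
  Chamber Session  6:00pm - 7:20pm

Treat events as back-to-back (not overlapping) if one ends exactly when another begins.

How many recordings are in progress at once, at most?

3

Sort all start/end points and keep a running count:
8:30am start Brass Run-through → 1
9:10am start Sectional Warm-up → 2
9:10am start Woodwind Block → 3
10:00am end Brass Run-through → 2
10:20am end Woodwind Block → 1
10:30am end Sectional Warm-up → 0
11:00am start Soloist Mixing → 1
12:30pm end Soloist Mixing → 0
1:30pm start Vocals Overdub → 1
2:50pm end Vocals Overdub → 0
3:20pm start Woodwind Rehearsal → 1
4:30pm end Woodwind Rehearsal → 0
4:30pm start Brass Warm-up → 1
5:50pm end Brass Warm-up → 0
6:00pm start Chamber Session → 1
6:30pm start Vocals Session → 2
7:20pm end Chamber Session → 1
7:50pm end Vocals Session → 0
Peak is 3, at 9:10am (Brass Run-through, Sectional Warm-up, Woodwind Block).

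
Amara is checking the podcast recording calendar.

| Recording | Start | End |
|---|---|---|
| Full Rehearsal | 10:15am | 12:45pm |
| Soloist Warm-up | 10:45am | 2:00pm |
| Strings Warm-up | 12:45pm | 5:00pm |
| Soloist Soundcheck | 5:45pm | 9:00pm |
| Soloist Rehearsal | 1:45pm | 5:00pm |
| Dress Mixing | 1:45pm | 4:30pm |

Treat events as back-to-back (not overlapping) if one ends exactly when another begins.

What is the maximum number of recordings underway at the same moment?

4

Sweep the timeline, counting +1 at each start and −1 at each end (ends before starts at a tie):
10:15am start Full Rehearsal → 1
10:45am start Soloist Warm-up → 2
12:45pm end Full Rehearsal → 1
12:45pm start Strings Warm-up → 2
1:45pm start Dress Mixing → 3
1:45pm start Soloist Rehearsal → 4
2:00pm end Soloist Warm-up → 3
4:30pm end Dress Mixing → 2
5:00pm end Soloist Rehearsal → 1
5:00pm end Strings Warm-up → 0
5:45pm start Soloist Soundcheck → 1
9:00pm end Soloist Soundcheck → 0
Peak is 4, at 1:45pm (Dress Mixing, Soloist Rehearsal, Soloist Warm-up, Strings Warm-up).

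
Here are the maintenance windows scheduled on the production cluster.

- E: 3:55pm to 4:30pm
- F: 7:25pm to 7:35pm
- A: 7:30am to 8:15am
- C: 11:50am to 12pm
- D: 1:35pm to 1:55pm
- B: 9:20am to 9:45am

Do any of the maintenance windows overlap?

Sorted by start: A, B, C, D, E, F.
B starts after A ends, so A has no further overlaps.
C starts after B ends, so B has no further overlaps.
D starts after C ends, so C has no further overlaps.
E starts after D ends, so D has no further overlaps.
F starts after E ends.
Every pair is clear; the schedule has no overlaps.

No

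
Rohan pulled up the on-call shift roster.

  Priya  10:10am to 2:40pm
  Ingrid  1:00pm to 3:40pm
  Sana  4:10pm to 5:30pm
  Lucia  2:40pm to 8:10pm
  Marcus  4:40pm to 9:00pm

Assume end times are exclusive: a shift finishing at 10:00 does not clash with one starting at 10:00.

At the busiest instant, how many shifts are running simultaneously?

Sort all start/end points and keep a running count:
10:10am start Priya → 1
1:00pm start Ingrid → 2
2:40pm end Priya → 1
2:40pm start Lucia → 2
3:40pm end Ingrid → 1
4:10pm start Sana → 2
4:40pm start Marcus → 3
5:30pm end Sana → 2
8:10pm end Lucia → 1
9:00pm end Marcus → 0
Peak is 3, at 4:40pm (Lucia, Marcus, Sana).

3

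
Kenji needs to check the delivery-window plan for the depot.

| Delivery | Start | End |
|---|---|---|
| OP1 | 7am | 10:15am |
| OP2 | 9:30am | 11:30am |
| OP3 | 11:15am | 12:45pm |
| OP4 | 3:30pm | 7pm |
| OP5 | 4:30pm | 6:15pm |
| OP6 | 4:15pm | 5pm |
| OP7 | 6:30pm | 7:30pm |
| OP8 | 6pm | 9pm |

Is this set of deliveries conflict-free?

No

Two intervals overlap when each starts before the other ends.
Sorted by start: OP1, OP2, OP3, OP4, OP6, OP5, OP8, OP7.
OP2 starts before OP1 ends → OP1 and OP2 overlap.
That's a conflict, so the schedule is not conflict-free.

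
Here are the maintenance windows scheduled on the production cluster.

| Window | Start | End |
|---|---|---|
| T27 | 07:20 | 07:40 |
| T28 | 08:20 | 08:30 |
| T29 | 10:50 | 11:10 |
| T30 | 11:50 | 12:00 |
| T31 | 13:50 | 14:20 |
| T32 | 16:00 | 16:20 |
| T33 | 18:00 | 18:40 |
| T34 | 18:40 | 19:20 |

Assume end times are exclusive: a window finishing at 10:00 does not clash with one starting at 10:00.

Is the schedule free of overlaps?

Yes

Check each pair: they overlap iff neither finishes before the other starts.
Sorted by start: T27, T28, T29, T30, T31, T32, T33, T34.
T28 starts after T27 ends, so T27 has no further overlaps.
T29 starts after T28 ends, so T28 has no further overlaps.
T30 starts after T29 ends, so T29 has no further overlaps.
T31 starts after T30 ends, so T30 has no further overlaps.
T32 starts after T31 ends, so T31 has no further overlaps.
T33 starts after T32 ends, so T32 has no further overlaps.
T34 starts exactly when T33 ends (back-to-back, no overlap).
Every pair is clear; the schedule has no overlaps.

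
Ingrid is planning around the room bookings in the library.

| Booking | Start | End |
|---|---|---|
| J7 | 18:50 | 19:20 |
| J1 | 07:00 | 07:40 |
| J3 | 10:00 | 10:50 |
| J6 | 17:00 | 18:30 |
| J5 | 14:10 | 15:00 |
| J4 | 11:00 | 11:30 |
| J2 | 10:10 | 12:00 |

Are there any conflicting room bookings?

Two intervals overlap when each starts before the other ends.
Sorted by start: J1, J3, J2, J4, J5, J6, J7.
J3 starts after J1 ends — done with J1.
J2 starts before J3 ends → J3 and J2 overlap.
That's a conflict, so the schedule is not conflict-free.

Yes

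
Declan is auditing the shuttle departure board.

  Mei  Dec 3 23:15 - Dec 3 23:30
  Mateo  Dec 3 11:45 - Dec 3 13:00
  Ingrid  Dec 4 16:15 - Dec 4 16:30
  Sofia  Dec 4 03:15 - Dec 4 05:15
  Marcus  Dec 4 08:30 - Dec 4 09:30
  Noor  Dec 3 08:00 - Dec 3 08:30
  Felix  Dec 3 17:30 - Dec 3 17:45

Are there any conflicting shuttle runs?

Two intervals overlap when each starts before the other ends.
Sorted by start: Noor, Mateo, Felix, Mei, Sofia, Marcus, Ingrid.
Mateo starts after Noor ends — done with Noor.
Felix starts after Mateo ends — done with Mateo.
Mei starts after Felix ends — done with Felix.
Sofia starts after Mei ends — done with Mei.
Marcus starts after Sofia ends — done with Sofia.
Ingrid starts after Marcus ends.
Every pair is clear; the schedule has no overlaps.

No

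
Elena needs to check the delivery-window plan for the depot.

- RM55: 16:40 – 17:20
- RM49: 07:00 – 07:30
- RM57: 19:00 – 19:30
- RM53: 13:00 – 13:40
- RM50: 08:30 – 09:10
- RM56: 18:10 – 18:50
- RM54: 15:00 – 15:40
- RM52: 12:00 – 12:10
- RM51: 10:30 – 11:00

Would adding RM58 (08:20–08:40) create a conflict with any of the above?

Yes — it overlaps RM50

RM49: ends 07:30 at or before RM58 starts 08:20 → clear.
RM50: starts 08:30 before RM58 ends 08:40, and ends 09:10 after RM58 starts 08:20 → overlap.
RM51: starts 10:30 at or after RM58 ends 08:40 → clear.
RM52: starts 12:00 at or after RM58 ends 08:40 → clear.
RM53: starts 13:00 at or after RM58 ends 08:40 → clear.
RM54: starts 15:00 at or after RM58 ends 08:40 → clear.
RM55: starts 16:40 at or after RM58 ends 08:40 → clear.
RM56: starts 18:10 at or after RM58 ends 08:40 → clear.
RM57: starts 19:00 at or after RM58 ends 08:40 → clear.
RM58 overlaps RM50.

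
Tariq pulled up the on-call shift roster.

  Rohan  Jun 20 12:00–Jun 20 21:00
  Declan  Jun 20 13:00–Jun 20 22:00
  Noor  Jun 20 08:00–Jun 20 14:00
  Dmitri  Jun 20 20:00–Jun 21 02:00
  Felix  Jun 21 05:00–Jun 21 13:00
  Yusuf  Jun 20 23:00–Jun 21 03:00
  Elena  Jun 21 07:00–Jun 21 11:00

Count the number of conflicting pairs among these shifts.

Sorted by start: Noor, Rohan, Declan, Dmitri, Yusuf, Felix, Elena.
Rohan starts before Noor ends → Noor and Rohan overlap.
Declan starts before Noor ends → Noor and Declan overlap.
Dmitri starts after Noor ends; Noor is clear from here.
Declan starts before Rohan ends → Rohan and Declan overlap.
Dmitri starts before Rohan ends → Rohan and Dmitri overlap.
Yusuf starts after Rohan ends; Rohan is clear from here.
Dmitri starts before Declan ends → Declan and Dmitri overlap.
Yusuf starts after Declan ends; Declan is clear from here.
Yusuf starts before Dmitri ends → Dmitri and Yusuf overlap.
Felix starts after Dmitri ends; Dmitri is clear from here.
Felix starts after Yusuf ends; Yusuf is clear from here.
Elena starts before Felix ends → Felix and Elena overlap.
Overlapping pairs: Declan & Dmitri, Declan & Noor, Declan & Rohan, Dmitri & Rohan, Dmitri & Yusuf, Elena & Felix, Noor & Rohan — 7 in total.

7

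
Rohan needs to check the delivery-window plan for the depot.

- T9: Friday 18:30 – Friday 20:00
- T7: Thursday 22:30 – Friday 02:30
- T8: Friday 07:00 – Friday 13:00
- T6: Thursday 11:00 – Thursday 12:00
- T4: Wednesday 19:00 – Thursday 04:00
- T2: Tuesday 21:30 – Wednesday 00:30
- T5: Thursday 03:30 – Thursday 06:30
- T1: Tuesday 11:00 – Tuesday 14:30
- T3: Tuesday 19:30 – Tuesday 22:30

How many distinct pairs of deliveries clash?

2

Sorted by start: T1, T3, T2, T4, T5, T6, T7, T8, T9.
T3 starts after T1 ends, so T1 has no further overlaps.
T2 starts before T3 ends → T3 and T2 overlap.
T4 starts after T3 ends, so T3 has no further overlaps.
T4 starts after T2 ends, so T2 has no further overlaps.
T5 starts before T4 ends → T4 and T5 overlap.
T6 starts after T4 ends, so T4 has no further overlaps.
T6 starts after T5 ends, so T5 has no further overlaps.
T7 starts after T6 ends, so T6 has no further overlaps.
T8 starts after T7 ends, so T7 has no further overlaps.
T9 starts after T8 ends.
Overlapping pairs: T2 & T3, T4 & T5 — 2 in total.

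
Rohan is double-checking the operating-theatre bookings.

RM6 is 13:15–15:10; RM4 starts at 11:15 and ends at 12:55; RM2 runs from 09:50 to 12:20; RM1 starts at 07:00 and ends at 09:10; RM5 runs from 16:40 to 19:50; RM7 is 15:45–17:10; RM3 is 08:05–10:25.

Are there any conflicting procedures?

Check each pair: they overlap iff neither finishes before the other starts.
Sorted by start: RM1, RM3, RM2, RM4, RM6, RM7, RM5.
RM3 starts before RM1 ends → RM1 and RM3 overlap.
That's a conflict, so the schedule is not conflict-free.

Yes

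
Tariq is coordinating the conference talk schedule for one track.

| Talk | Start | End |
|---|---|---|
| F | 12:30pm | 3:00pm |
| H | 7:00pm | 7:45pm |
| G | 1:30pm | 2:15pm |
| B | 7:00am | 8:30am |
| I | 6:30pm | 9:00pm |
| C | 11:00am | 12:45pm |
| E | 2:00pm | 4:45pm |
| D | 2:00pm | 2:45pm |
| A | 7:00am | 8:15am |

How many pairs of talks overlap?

9

Sorted by start: A, B, C, F, G, D, E, I, H.
B starts before A ends → A and B overlap.
C starts after A ends, so A has no further overlaps.
C starts after B ends, so B has no further overlaps.
F starts before C ends → C and F overlap.
G starts after C ends, so C has no further overlaps.
G starts before F ends → F and G overlap.
D starts before F ends → F and D overlap.
E starts before F ends → F and E overlap.
I starts after F ends, so F has no further overlaps.
D starts before G ends → G and D overlap.
E starts before G ends → G and E overlap.
I starts after G ends, so G has no further overlaps.
E starts before D ends → D and E overlap.
I starts after D ends, so D has no further overlaps.
I starts after E ends, so E has no further overlaps.
H starts before I ends → I and H overlap.
Overlapping pairs: A & B, C & F, D & E, D & F, D & G, E & F, E & G, F & G, H & I — 9 in total.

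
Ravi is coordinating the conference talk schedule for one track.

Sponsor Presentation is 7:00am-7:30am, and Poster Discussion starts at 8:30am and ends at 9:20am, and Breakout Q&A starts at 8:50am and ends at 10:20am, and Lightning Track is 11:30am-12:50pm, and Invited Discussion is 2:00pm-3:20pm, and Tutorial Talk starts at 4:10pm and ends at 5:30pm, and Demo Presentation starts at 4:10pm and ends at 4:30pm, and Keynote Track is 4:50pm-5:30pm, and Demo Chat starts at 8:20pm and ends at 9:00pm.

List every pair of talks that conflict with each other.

Breakout Q&A & Poster Discussion, Demo Presentation & Tutorial Talk, Keynote Track & Tutorial Talk

Sorted by start: Sponsor Presentation, Poster Discussion, Breakout Q&A, Lightning Track, Invited Discussion, Tutorial Talk, Demo Presentation, Keynote Track, Demo Chat.
Poster Discussion starts after Sponsor Presentation ends; Sponsor Presentation is clear from here.
Breakout Q&A starts before Poster Discussion ends → Poster Discussion and Breakout Q&A overlap.
Lightning Track starts after Poster Discussion ends; Poster Discussion is clear from here.
Lightning Track starts after Breakout Q&A ends; Breakout Q&A is clear from here.
Invited Discussion starts after Lightning Track ends; Lightning Track is clear from here.
Tutorial Talk starts after Invited Discussion ends; Invited Discussion is clear from here.
Demo Presentation starts before Tutorial Talk ends → Tutorial Talk and Demo Presentation overlap.
Keynote Track starts before Tutorial Talk ends → Tutorial Talk and Keynote Track overlap.
Demo Chat starts after Tutorial Talk ends.
Keynote Track starts after Demo Presentation ends; Demo Presentation is clear from here.
Demo Chat starts after Keynote Track ends.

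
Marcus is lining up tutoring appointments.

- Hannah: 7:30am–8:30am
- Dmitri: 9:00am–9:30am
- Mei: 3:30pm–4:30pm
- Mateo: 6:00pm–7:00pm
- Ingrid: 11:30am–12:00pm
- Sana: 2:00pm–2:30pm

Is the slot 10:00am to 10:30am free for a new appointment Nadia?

Yes — the slot is free

Hannah: ends 8:30am at or before Nadia starts 10:00am → clear.
Dmitri: ends 9:30am at or before Nadia starts 10:00am → clear.
Ingrid: starts 11:30am at or after Nadia ends 10:30am → clear.
Sana: starts 2:00pm at or after Nadia ends 10:30am → clear.
Mei: starts 3:30pm at or after Nadia ends 10:30am → clear.
Mateo: starts 6:00pm at or after Nadia ends 10:30am → clear.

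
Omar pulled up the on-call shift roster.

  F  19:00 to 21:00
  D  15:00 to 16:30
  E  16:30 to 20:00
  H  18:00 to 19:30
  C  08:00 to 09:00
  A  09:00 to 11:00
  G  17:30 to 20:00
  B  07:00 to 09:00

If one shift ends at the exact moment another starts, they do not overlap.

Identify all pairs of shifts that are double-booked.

Two intervals overlap when each starts before the other ends.
Sorted by start: B, C, A, D, E, G, H, F.
C starts before B ends → B and C overlap.
A starts exactly when B ends (back-to-back, no overlap), so nothing later overlaps B either.
A starts exactly when C ends (back-to-back, no overlap), so nothing later overlaps C either.
D starts after A ends, so nothing later overlaps A either.
E starts exactly when D ends (back-to-back, no overlap), so nothing later overlaps D either.
G starts before E ends → E and G overlap.
H starts before E ends → E and H overlap.
F starts before E ends → E and F overlap.
H starts before G ends → G and H overlap.
F starts before G ends → G and F overlap.
F starts before H ends → H and F overlap.

B & C, E & F, E & G, E & H, F & G, F & H, G & H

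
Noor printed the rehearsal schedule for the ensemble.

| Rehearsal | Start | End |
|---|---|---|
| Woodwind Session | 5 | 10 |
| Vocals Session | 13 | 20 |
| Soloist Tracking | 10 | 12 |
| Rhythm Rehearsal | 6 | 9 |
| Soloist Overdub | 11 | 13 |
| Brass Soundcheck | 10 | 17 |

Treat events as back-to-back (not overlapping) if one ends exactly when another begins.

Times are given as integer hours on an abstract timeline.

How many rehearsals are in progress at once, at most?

Sort all start/end points and keep a running count:
5 start Woodwind Session → 1
6 start Rhythm Rehearsal → 2
9 end Rhythm Rehearsal → 1
10 end Woodwind Session → 0
10 start Brass Soundcheck → 1
10 start Soloist Tracking → 2
11 start Soloist Overdub → 3
12 end Soloist Tracking → 2
13 end Soloist Overdub → 1
13 start Vocals Session → 2
17 end Brass Soundcheck → 1
20 end Vocals Session → 0
Peak is 3, at 11 (Brass Soundcheck, Soloist Overdub, Soloist Tracking).

3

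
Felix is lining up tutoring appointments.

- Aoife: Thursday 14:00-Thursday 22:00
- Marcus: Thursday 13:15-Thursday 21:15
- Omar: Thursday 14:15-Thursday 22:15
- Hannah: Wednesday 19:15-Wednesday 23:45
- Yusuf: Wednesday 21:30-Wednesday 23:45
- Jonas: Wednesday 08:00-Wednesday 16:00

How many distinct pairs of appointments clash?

4

Sorted by start: Jonas, Hannah, Yusuf, Marcus, Aoife, Omar.
Hannah starts after Jonas ends, so nothing later overlaps Jonas either.
Yusuf starts before Hannah ends → Hannah and Yusuf overlap.
Marcus starts after Hannah ends, so nothing later overlaps Hannah either.
Marcus starts after Yusuf ends, so nothing later overlaps Yusuf either.
Aoife starts before Marcus ends → Marcus and Aoife overlap.
Omar starts before Marcus ends → Marcus and Omar overlap.
Omar starts before Aoife ends → Aoife and Omar overlap.
Overlapping pairs: Aoife & Marcus, Aoife & Omar, Hannah & Yusuf, Marcus & Omar — 4 in total.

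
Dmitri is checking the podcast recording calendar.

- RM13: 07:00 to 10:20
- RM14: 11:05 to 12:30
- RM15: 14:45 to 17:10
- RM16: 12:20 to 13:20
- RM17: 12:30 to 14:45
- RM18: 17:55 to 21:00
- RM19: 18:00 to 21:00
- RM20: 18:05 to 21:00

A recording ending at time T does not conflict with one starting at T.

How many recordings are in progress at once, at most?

Sweep the timeline, counting +1 at each start and −1 at each end (ends before starts at a tie):
07:00 start RM13 → 1
10:20 end RM13 → 0
11:05 start RM14 → 1
12:20 start RM16 → 2
12:30 end RM14 → 1
12:30 start RM17 → 2
13:20 end RM16 → 1
14:45 end RM17 → 0
14:45 start RM15 → 1
17:10 end RM15 → 0
17:55 start RM18 → 1
18:00 start RM19 → 2
18:05 start RM20 → 3
21:00 end RM18 → 2
21:00 end RM19 → 1
21:00 end RM20 → 0
Peak is 3, at 18:05 (RM18, RM19, RM20).

3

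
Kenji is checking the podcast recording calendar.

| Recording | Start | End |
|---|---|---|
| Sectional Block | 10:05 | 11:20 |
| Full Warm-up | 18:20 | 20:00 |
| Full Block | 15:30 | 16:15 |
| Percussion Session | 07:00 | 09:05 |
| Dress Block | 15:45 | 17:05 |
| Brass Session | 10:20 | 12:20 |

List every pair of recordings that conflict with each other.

Sorted by start: Percussion Session, Sectional Block, Brass Session, Full Block, Dress Block, Full Warm-up.
Sectional Block starts after Percussion Session ends; Percussion Session is clear from here.
Brass Session starts before Sectional Block ends → Sectional Block and Brass Session overlap.
Full Block starts after Sectional Block ends; Sectional Block is clear from here.
Full Block starts after Brass Session ends; Brass Session is clear from here.
Dress Block starts before Full Block ends → Full Block and Dress Block overlap.
Full Warm-up starts after Full Block ends.
Full Warm-up starts after Dress Block ends.

Brass Session & Sectional Block, Dress Block & Full Block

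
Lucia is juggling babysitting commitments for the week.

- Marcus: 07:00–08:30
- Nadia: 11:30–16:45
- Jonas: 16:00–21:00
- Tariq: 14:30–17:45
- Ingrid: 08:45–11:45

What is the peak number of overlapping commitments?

3

Sweep the timeline, counting +1 at each start and −1 at each end (ends before starts at a tie):
07:00 start Marcus → 1
08:30 end Marcus → 0
08:45 start Ingrid → 1
11:30 start Nadia → 2
11:45 end Ingrid → 1
14:30 start Tariq → 2
16:00 start Jonas → 3
16:45 end Nadia → 2
17:45 end Tariq → 1
21:00 end Jonas → 0
Peak is 3, at 16:00 (Jonas, Nadia, Tariq).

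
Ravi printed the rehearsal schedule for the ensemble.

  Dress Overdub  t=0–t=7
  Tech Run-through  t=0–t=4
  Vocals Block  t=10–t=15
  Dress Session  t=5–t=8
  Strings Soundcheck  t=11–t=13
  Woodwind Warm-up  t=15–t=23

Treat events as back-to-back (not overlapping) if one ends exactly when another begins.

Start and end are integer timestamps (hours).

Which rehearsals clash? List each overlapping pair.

Check each pair: they overlap iff neither finishes before the other starts.
Sorted by start: Dress Overdub, Tech Run-through, Dress Session, Vocals Block, Strings Soundcheck, Woodwind Warm-up.
Tech Run-through starts before Dress Overdub ends → Dress Overdub and Tech Run-through overlap.
Dress Session starts before Dress Overdub ends → Dress Overdub and Dress Session overlap.
Vocals Block starts after Dress Overdub ends; Dress Overdub is clear from here.
Dress Session starts after Tech Run-through ends; Tech Run-through is clear from here.
Vocals Block starts after Dress Session ends; Dress Session is clear from here.
Strings Soundcheck starts before Vocals Block ends → Vocals Block and Strings Soundcheck overlap.
Woodwind Warm-up starts exactly when Vocals Block ends (back-to-back, no overlap).
Woodwind Warm-up starts after Strings Soundcheck ends.

Dress Overdub & Dress Session, Dress Overdub & Tech Run-through, Strings Soundcheck & Vocals Block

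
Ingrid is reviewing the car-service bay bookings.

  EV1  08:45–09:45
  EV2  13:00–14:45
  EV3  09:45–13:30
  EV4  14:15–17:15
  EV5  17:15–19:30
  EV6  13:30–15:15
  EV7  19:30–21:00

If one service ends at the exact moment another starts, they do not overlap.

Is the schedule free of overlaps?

No

Two intervals overlap when each starts before the other ends.
Sorted by start: EV1, EV3, EV2, EV6, EV4, EV5, EV7.
EV3 starts exactly when EV1 ends (back-to-back, no overlap) — done with EV1.
EV2 starts before EV3 ends → EV3 and EV2 overlap.
That's a conflict, so the schedule is not conflict-free.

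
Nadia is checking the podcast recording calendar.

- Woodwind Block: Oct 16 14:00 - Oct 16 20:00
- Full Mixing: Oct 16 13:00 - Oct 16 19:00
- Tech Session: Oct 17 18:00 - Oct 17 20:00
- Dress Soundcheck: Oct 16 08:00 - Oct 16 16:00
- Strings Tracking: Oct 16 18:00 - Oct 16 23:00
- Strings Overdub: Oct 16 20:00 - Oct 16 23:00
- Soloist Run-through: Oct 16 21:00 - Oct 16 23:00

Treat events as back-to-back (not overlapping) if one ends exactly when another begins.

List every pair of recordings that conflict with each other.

Sorted by start: Dress Soundcheck, Full Mixing, Woodwind Block, Strings Tracking, Strings Overdub, Soloist Run-through, Tech Session.
Full Mixing starts before Dress Soundcheck ends → Dress Soundcheck and Full Mixing overlap.
Woodwind Block starts before Dress Soundcheck ends → Dress Soundcheck and Woodwind Block overlap.
Strings Tracking starts after Dress Soundcheck ends, so Dress Soundcheck has no further overlaps.
Woodwind Block starts before Full Mixing ends → Full Mixing and Woodwind Block overlap.
Strings Tracking starts before Full Mixing ends → Full Mixing and Strings Tracking overlap.
Strings Overdub starts after Full Mixing ends, so Full Mixing has no further overlaps.
Strings Tracking starts before Woodwind Block ends → Woodwind Block and Strings Tracking overlap.
Strings Overdub starts exactly when Woodwind Block ends (back-to-back, no overlap), so Woodwind Block has no further overlaps.
Strings Overdub starts before Strings Tracking ends → Strings Tracking and Strings Overdub overlap.
Soloist Run-through starts before Strings Tracking ends → Strings Tracking and Soloist Run-through overlap.
Tech Session starts after Strings Tracking ends.
Soloist Run-through starts before Strings Overdub ends → Strings Overdub and Soloist Run-through overlap.
Tech Session starts after Strings Overdub ends.
Tech Session starts after Soloist Run-through ends.

Dress Soundcheck & Full Mixing, Dress Soundcheck & Woodwind Block, Full Mixing & Strings Tracking, Full Mixing & Woodwind Block, Soloist Run-through & Strings Overdub, Soloist Run-through & Strings Tracking, Strings Overdub & Strings Tracking, Strings Tracking & Woodwind Block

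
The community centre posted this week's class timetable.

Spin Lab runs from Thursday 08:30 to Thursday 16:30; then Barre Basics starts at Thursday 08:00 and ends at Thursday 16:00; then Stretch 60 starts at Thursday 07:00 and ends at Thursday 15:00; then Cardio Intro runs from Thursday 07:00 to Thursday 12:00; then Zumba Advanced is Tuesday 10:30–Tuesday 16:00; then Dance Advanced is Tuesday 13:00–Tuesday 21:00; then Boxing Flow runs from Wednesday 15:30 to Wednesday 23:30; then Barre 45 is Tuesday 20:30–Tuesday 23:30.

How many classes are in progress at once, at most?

Sweep the timeline, counting +1 at each start and −1 at each end (ends before starts at a tie):
Tuesday 10:30 start Zumba Advanced → 1
Tuesday 13:00 start Dance Advanced → 2
Tuesday 16:00 end Zumba Advanced → 1
Tuesday 20:30 start Barre 45 → 2
Tuesday 21:00 end Dance Advanced → 1
Tuesday 23:30 end Barre 45 → 0
Wednesday 15:30 start Boxing Flow → 1
Wednesday 23:30 end Boxing Flow → 0
Thursday 07:00 start Cardio Intro → 1
Thursday 07:00 start Stretch 60 → 2
Thursday 08:00 start Barre Basics → 3
Thursday 08:30 start Spin Lab → 4
Thursday 12:00 end Cardio Intro → 3
Thursday 15:00 end Stretch 60 → 2
Thursday 16:00 end Barre Basics → 1
Thursday 16:30 end Spin Lab → 0
Peak is 4, at Thursday 08:30 (Barre Basics, Cardio Intro, Spin Lab, Stretch 60).

4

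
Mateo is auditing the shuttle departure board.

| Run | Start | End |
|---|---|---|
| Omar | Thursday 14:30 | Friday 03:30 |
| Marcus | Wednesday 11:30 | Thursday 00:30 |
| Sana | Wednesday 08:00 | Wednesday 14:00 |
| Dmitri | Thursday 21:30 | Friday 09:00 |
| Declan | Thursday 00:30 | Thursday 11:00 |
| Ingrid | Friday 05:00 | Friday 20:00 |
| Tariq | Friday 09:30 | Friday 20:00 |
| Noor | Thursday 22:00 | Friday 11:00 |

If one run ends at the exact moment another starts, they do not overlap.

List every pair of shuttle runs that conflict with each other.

Check each pair: they overlap iff neither finishes before the other starts.
Sorted by start: Sana, Marcus, Declan, Omar, Dmitri, Noor, Ingrid, Tariq.
Marcus starts before Sana ends → Sana and Marcus overlap.
Declan starts after Sana ends, so nothing later overlaps Sana either.
Declan starts exactly when Marcus ends (back-to-back, no overlap), so nothing later overlaps Marcus either.
Omar starts after Declan ends, so nothing later overlaps Declan either.
Dmitri starts before Omar ends → Omar and Dmitri overlap.
Noor starts before Omar ends → Omar and Noor overlap.
Ingrid starts after Omar ends, so nothing later overlaps Omar either.
Noor starts before Dmitri ends → Dmitri and Noor overlap.
Ingrid starts before Dmitri ends → Dmitri and Ingrid overlap.
Tariq starts after Dmitri ends.
Ingrid starts before Noor ends → Noor and Ingrid overlap.
Tariq starts before Noor ends → Noor and Tariq overlap.
Tariq starts before Ingrid ends → Ingrid and Tariq overlap.

Dmitri & Ingrid, Dmitri & Noor, Dmitri & Omar, Ingrid & Noor, Ingrid & Tariq, Marcus & Sana, Noor & Omar, Noor & Tariq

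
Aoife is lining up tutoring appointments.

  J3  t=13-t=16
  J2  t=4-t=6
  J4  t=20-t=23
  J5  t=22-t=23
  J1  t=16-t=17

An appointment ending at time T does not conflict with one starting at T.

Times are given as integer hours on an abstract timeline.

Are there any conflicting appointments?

Sorted by start: J2, J3, J1, J4, J5.
J3 starts after J2 ends; J2 is clear from here.
J1 starts exactly when J3 ends (back-to-back, no overlap); J3 is clear from here.
J4 starts after J1 ends; J1 is clear from here.
J5 starts before J4 ends → J4 and J5 overlap.
That's a conflict, so the schedule is not conflict-free.

Yes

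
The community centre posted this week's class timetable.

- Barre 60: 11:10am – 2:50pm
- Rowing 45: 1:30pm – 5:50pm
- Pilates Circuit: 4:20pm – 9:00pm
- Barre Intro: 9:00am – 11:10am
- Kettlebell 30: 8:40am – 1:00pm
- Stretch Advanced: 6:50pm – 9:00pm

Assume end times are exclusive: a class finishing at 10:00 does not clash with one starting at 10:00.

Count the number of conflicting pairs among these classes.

5

Check each pair: they overlap iff neither finishes before the other starts.
Sorted by start: Kettlebell 30, Barre Intro, Barre 60, Rowing 45, Pilates Circuit, Stretch Advanced.
Barre Intro starts before Kettlebell 30 ends → Kettlebell 30 and Barre Intro overlap.
Barre 60 starts before Kettlebell 30 ends → Kettlebell 30 and Barre 60 overlap.
Rowing 45 starts after Kettlebell 30 ends — done with Kettlebell 30.
Barre 60 starts exactly when Barre Intro ends (back-to-back, no overlap) — done with Barre Intro.
Rowing 45 starts before Barre 60 ends → Barre 60 and Rowing 45 overlap.
Pilates Circuit starts after Barre 60 ends — done with Barre 60.
Pilates Circuit starts before Rowing 45 ends → Rowing 45 and Pilates Circuit overlap.
Stretch Advanced starts after Rowing 45 ends.
Stretch Advanced starts before Pilates Circuit ends → Pilates Circuit and Stretch Advanced overlap.
Overlapping pairs: Barre 60 & Kettlebell 30, Barre 60 & Rowing 45, Barre Intro & Kettlebell 30, Pilates Circuit & Rowing 45, Pilates Circuit & Stretch Advanced — 5 in total.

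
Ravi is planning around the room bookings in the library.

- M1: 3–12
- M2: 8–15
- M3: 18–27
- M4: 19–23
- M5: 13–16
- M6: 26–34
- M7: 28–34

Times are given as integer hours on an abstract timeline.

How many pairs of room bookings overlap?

5

Sorted by start: M1, M2, M5, M3, M4, M6, M7.
M2 starts before M1 ends → M1 and M2 overlap.
M5 starts after M1 ends, so M1 has no further overlaps.
M5 starts before M2 ends → M2 and M5 overlap.
M3 starts after M2 ends, so M2 has no further overlaps.
M3 starts after M5 ends, so M5 has no further overlaps.
M4 starts before M3 ends → M3 and M4 overlap.
M6 starts before M3 ends → M3 and M6 overlap.
M7 starts after M3 ends.
M6 starts after M4 ends, so M4 has no further overlaps.
M7 starts before M6 ends → M6 and M7 overlap.
Overlapping pairs: M1 & M2, M2 & M5, M3 & M4, M3 & M6, M6 & M7 — 5 in total.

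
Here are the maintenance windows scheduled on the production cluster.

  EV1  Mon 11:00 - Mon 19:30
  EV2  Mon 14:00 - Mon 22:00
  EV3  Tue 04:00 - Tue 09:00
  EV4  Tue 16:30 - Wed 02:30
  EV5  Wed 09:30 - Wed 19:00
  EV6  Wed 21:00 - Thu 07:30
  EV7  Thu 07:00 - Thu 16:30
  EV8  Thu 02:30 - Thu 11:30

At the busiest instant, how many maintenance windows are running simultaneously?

Walk through starts and ends in time order (an end at T is processed before a start at T):
Mon 11:00 start EV1 → 1
Mon 14:00 start EV2 → 2
Mon 19:30 end EV1 → 1
Mon 22:00 end EV2 → 0
Tue 04:00 start EV3 → 1
Tue 09:00 end EV3 → 0
Tue 16:30 start EV4 → 1
Wed 02:30 end EV4 → 0
Wed 09:30 start EV5 → 1
Wed 19:00 end EV5 → 0
Wed 21:00 start EV6 → 1
Thu 02:30 start EV8 → 2
Thu 07:00 start EV7 → 3
Thu 07:30 end EV6 → 2
Thu 11:30 end EV8 → 1
Thu 16:30 end EV7 → 0
Peak is 3, at Thu 07:00 (EV6, EV7, EV8).

3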